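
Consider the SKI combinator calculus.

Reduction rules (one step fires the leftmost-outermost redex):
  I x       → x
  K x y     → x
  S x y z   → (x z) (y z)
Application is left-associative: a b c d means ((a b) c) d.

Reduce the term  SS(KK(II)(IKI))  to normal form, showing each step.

Answer: normal form = SS(K(KI))  (in 2 steps)

Working:
  start: SS(KK(II)(IKI))
  step 1: SS(K(IKI))
  step 2: SS(K(KI))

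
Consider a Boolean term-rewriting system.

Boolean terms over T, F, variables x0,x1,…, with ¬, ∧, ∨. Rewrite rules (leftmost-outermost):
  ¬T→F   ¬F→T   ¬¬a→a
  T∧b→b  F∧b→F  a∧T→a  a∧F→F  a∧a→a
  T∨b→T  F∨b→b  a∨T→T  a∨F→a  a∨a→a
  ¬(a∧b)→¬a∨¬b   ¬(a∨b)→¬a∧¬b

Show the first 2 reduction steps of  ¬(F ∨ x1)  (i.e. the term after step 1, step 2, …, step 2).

  start: ¬(F ∨ x1)
  →1  ¬F ∧ ¬x1
  →2  T ∧ ¬x1

Answer: after 2 steps: T ∧ ¬x1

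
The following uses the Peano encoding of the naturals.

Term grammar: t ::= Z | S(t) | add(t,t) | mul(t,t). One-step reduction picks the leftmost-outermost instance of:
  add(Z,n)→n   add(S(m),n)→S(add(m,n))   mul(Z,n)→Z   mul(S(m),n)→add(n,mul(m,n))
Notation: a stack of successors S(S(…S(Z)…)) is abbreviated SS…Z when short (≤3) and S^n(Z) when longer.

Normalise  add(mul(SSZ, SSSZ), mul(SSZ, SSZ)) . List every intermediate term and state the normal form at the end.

  start: add(mul(SSZ, SSSZ), mul(SSZ, SSZ))
  →1  add(add(SSSZ, mul(SZ, SSSZ)), mul(SSZ, SSZ))
  →2  add(S(add(SSZ, mul(SZ, SSSZ))), mul(SSZ, SSZ))
  →3  S(add(add(SSZ, mul(SZ, SSSZ)), mul(SSZ, SSZ)))
  →4  S(add(S(add(SZ, mul(SZ, SSSZ))), mul(SSZ, SSZ)))
  →5  S(S(add(add(SZ, mul(SZ, SSSZ)), mul(SSZ, SSZ))))
  →6  S(S(add(S(add(Z, mul(SZ, SSSZ))), mul(SSZ, SSZ))))
  →7  S(S(S(add(add(Z, mul(SZ, SSSZ)), mul(SSZ, SSZ)))))
  →8  S(S(S(add(mul(SZ, SSSZ), mul(SSZ, SSZ)))))
  →9  S(S(S(add(add(SSSZ, mul(Z, SSSZ)), mul(SSZ, SSZ)))))
  →10  S(S(S(add(S(add(SSZ, mul(Z, SSSZ))), mul(SSZ, SSZ)))))
  →11  S(S(S(S(add(add(SSZ, mul(Z, SSSZ)), mul(SSZ, SSZ))))))
  →12  S(S(S(S(add(S(add(SZ, mul(Z, SSSZ))), mul(SSZ, SSZ))))))
  →13  S(S(S(S(S(add(add(SZ, mul(Z, SSSZ)), mul(SSZ, SSZ)))))))
  →14  S(S(S(S(S(add(S(add(Z, mul(Z, SSSZ))), mul(SSZ, SSZ)))))))
  →15  S(S(S(S(S(S(add(add(Z, mul(Z, SSSZ)), mul(SSZ, SSZ))))))))
  →16  S(S(S(S(S(S(add(mul(Z, SSSZ), mul(SSZ, SSZ))))))))
  →17  S(S(S(S(S(S(add(Z, mul(SSZ, SSZ))))))))
  →18  S(S(S(S(S(S(mul(SSZ, SSZ)))))))
  →19  S(S(S(S(S(S(add(SSZ, mul(SZ, SSZ))))))))
  →20  S(S(S(S(S(S(S(add(SZ, mul(SZ, SSZ)))))))))
  →21  S(S(S(S(S(S(S(S(add(Z, mul(SZ, SSZ))))))))))
  →22  S(S(S(S(S(S(S(S(mul(SZ, SSZ)))))))))
  →23  S(S(S(S(S(S(S(S(add(SSZ, mul(Z, SSZ))))))))))
  →24  S(S(S(S(S(S(S(S(S(add(SZ, mul(Z, SSZ)))))))))))
  →25  S(S(S(S(S(S(S(S(S(S(add(Z, mul(Z, SSZ))))))))))))
  →26  S(S(S(S(S(S(S(S(S(S(mul(Z, SSZ)))))))))))
  →27  S^10(Z)

Answer: normal form = S^10(Z)  (in 27 steps)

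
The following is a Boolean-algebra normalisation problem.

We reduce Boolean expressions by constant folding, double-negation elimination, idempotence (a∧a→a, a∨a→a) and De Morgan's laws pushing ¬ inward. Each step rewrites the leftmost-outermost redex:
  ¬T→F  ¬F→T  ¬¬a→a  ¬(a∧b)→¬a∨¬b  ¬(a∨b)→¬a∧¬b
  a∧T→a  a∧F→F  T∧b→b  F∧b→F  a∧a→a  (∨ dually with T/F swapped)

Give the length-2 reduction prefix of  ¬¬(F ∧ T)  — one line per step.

Answer: after 2 steps: F

Working:
  start: ¬¬(F ∧ T)
  [1] F ∧ T
  [2] F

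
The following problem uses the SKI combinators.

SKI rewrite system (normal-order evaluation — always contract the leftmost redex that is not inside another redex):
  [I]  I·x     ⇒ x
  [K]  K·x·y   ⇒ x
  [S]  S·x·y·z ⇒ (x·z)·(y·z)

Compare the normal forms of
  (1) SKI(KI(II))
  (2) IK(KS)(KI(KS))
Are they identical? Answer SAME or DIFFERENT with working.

Answer: DIFFERENT — A ⇓ I, B ⇓ KS

Reduction:
Term A:
  start: SKI(KI(II))
  →1  K(KI(II))(I(KI(II)))
  →2  KI(II)
  →3  I

Term B:
  start: IK(KS)(KI(KS))
  →1  K(KS)(KI(KS))
  →2  KS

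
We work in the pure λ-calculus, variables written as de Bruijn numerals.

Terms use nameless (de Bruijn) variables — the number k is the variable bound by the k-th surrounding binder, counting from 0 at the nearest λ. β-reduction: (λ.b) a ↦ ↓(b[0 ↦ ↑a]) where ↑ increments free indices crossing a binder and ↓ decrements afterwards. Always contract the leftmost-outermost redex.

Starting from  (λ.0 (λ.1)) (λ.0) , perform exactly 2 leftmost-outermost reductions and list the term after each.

Answer: after 2 steps: λ.λ.0

Reduction:
  start: (λ.0 (λ.1)) (λ.0)
  →1  (λ.0) (λ.λ.0)
  →2  λ.λ.0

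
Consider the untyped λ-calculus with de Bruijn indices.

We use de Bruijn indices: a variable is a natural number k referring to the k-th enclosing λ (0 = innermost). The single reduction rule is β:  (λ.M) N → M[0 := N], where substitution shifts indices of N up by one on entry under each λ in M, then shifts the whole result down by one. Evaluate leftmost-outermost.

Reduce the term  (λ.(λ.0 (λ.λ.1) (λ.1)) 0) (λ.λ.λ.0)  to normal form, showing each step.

Answer: normal form = λ.0  (in 4 steps)

Derivation:
  start: (λ.(λ.0 (λ.λ.1) (λ.1)) 0) (λ.λ.λ.0)
  [1] (λ.0 (λ.λ.1) (λ.1)) (λ.λ.λ.0)
  [2] (λ.λ.λ.0) (λ.λ.1) (λ.λ.λ.λ.0)
  [3] (λ.λ.0) (λ.λ.λ.λ.0)
  [4] λ.0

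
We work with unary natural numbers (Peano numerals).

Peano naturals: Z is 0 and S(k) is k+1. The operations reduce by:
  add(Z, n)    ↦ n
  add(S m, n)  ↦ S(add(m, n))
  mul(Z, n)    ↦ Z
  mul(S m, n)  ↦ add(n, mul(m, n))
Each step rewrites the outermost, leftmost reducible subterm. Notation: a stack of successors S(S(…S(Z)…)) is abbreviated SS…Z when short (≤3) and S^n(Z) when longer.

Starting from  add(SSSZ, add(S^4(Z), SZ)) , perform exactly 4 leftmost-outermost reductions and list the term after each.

Answer: after 4 steps: S(S(S(add(S^4(Z), SZ))))

Derivation:
  start: add(SSSZ, add(S^4(Z), SZ))
  →1  S(add(SSZ, add(S^4(Z), SZ)))
  →2  S(S(add(SZ, add(S^4(Z), SZ))))
  →3  S(S(S(add(Z, add(S^4(Z), SZ)))))
  →4  S(S(S(add(S^4(Z), SZ))))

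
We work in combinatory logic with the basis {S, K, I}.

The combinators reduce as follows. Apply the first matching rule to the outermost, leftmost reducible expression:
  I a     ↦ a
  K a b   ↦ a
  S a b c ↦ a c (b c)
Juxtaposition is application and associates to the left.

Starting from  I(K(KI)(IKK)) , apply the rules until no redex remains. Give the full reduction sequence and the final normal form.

Answer: normal form = KI  (in 2 steps)

Derivation:
  start: I(K(KI)(IKK))
  →1  K(KI)(IKK)
  →2  KI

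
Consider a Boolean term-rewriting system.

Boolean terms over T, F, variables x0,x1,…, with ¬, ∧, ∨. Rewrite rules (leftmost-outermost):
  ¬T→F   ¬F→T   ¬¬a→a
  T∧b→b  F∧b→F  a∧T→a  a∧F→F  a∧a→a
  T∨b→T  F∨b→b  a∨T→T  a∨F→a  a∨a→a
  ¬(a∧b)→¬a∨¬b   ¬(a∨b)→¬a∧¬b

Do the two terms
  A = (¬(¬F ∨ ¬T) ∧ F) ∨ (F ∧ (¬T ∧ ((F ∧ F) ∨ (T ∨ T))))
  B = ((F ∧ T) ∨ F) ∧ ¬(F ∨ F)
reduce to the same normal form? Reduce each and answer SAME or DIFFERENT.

Answer: SAME — A ⇓ F, B ⇓ F

Reduction:
Term A:
  start: (¬(¬F ∨ ¬T) ∧ F) ∨ (F ∧ (¬T ∧ ((F ∧ F) ∨ (T ∨ T))))
  →1  F ∨ (F ∧ (¬T ∧ ((F ∧ F) ∨ (T ∨ T))))
  →2  F ∧ (¬T ∧ ((F ∧ F) ∨ (T ∨ T)))
  →3  F

Term B:
  start: ((F ∧ T) ∨ F) ∧ ¬(F ∨ F)
  →1  (F ∧ T) ∧ ¬(F ∨ F)
  →2  F ∧ ¬(F ∨ F)
  →3  F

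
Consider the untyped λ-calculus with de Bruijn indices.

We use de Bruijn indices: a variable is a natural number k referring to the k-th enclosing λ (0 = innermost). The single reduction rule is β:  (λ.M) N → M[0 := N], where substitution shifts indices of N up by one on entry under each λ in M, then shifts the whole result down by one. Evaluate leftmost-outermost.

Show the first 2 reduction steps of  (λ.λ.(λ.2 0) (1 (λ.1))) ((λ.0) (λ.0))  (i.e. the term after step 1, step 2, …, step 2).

Answer: after 2 steps: λ.(λ.0) (λ.0) ((λ.0) (λ.0) (λ.1))

Derivation:
  start: (λ.λ.(λ.2 0) (1 (λ.1))) ((λ.0) (λ.0))
  [1] λ.(λ.(λ.0) (λ.0) 0) ((λ.0) (λ.0) (λ.1))
  [2] λ.(λ.0) (λ.0) ((λ.0) (λ.0) (λ.1))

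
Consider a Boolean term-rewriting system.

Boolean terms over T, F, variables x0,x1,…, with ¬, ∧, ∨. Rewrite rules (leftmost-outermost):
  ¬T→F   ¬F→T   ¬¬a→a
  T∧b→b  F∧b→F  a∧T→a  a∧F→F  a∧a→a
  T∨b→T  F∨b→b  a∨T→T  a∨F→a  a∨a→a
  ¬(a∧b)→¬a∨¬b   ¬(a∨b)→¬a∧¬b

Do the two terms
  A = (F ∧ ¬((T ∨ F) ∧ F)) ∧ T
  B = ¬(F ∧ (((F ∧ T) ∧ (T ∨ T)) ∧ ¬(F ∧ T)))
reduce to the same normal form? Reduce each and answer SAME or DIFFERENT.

Answer: DIFFERENT — A ⇓ F, B ⇓ T

Reduction:
Term A:
  start: (F ∧ ¬((T ∨ F) ∧ F)) ∧ T
  step 1: F ∧ ¬((T ∨ F) ∧ F)
  step 2: F

Term B:
  start: ¬(F ∧ (((F ∧ T) ∧ (T ∨ T)) ∧ ¬(F ∧ T)))
  step 1: ¬F ∨ ¬(((F ∧ T) ∧ (T ∨ T)) ∧ ¬(F ∧ T))
  step 2: T ∨ ¬(((F ∧ T) ∧ (T ∨ T)) ∧ ¬(F ∧ T))
  step 3: T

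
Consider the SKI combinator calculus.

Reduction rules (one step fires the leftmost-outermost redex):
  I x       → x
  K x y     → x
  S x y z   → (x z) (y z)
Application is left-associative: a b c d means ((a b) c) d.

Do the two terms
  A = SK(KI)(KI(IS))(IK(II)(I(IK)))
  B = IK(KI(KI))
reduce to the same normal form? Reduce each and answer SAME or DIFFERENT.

Term A:
  start: SK(KI)(KI(IS))(IK(II)(I(IK)))
  step 1: K(KI(IS))(KI(KI(IS)))(IK(II)(I(IK)))
  step 2: KI(IS)(IK(II)(I(IK)))
  step 3: I(IK(II)(I(IK)))
  step 4: IK(II)(I(IK))
  step 5: K(II)(I(IK))
  step 6: II
  step 7: I

Term B:
  start: IK(KI(KI))
  step 1: K(KI(KI))
  step 2: KI

Answer: DIFFERENT — A ⇓ I, B ⇓ KI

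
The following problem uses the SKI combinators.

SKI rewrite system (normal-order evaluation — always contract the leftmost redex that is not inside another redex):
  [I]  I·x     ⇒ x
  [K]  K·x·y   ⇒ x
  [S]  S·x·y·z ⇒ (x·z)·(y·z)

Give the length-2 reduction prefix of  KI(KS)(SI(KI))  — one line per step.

Answer: after 2 steps: SI(KI)

Reduction:
  start: KI(KS)(SI(KI))
  [1] I(SI(KI))
  [2] SI(KI)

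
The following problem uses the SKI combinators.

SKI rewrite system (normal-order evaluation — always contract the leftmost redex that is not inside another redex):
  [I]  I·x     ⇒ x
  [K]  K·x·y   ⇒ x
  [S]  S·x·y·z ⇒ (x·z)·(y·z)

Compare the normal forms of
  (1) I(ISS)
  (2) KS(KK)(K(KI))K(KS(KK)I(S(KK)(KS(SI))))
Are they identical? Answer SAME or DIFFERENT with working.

Term A:
  start: I(ISS)
  [1] ISS
  [2] SS

Term B:
  start: KS(KK)(K(KI))K(KS(KK)I(S(KK)(KS(SI))))
  [1] S(K(KI))K(KS(KK)I(S(KK)(KS(SI))))
  [2] K(KI)(KS(KK)I(S(KK)(KS(SI))))(K(KS(KK)I(S(KK)(KS(SI)))))
  [3] KI(K(KS(KK)I(S(KK)(KS(SI)))))
  [4] I

Answer: DIFFERENT — A ⇓ SS, B ⇓ I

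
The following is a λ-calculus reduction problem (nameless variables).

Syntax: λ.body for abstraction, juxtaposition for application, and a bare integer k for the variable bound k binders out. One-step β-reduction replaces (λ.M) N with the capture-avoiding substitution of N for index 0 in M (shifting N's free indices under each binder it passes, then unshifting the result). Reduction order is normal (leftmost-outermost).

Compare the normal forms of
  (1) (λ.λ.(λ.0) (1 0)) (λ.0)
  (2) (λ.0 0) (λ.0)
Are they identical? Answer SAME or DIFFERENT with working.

Answer: SAME — A ⇓ λ.0, B ⇓ λ.0

Reduction:
Term A:
  start: (λ.λ.(λ.0) (1 0)) (λ.0)
  [1] λ.(λ.0) ((λ.0) 0)
  [2] λ.(λ.0) 0
  [3] λ.0

Term B:
  start: (λ.0 0) (λ.0)
  [1] (λ.0) (λ.0)
  [2] λ.0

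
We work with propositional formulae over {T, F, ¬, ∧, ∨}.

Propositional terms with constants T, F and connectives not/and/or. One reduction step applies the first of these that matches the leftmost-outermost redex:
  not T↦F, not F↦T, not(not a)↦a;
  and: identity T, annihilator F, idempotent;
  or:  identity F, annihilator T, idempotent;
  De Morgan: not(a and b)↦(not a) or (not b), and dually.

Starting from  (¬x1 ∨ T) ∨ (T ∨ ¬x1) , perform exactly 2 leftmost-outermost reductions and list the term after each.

Answer: after 2 steps: T

Derivation:
  start: (¬x1 ∨ T) ∨ (T ∨ ¬x1)
  →1  T ∨ (T ∨ ¬x1)
  →2  T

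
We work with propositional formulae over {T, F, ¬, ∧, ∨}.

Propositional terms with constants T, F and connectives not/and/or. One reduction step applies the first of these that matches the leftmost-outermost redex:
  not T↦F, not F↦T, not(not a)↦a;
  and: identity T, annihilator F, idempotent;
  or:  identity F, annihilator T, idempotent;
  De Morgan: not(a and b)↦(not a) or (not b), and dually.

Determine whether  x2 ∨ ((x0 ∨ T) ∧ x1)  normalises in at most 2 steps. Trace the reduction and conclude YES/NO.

  start: x2 ∨ ((x0 ∨ T) ∧ x1)
  →1  x2 ∨ (T ∧ x1)
  →2  x2 ∨ x1

Answer: YES — reaches normal form x2 ∨ x1 in 2 ≤ 2 steps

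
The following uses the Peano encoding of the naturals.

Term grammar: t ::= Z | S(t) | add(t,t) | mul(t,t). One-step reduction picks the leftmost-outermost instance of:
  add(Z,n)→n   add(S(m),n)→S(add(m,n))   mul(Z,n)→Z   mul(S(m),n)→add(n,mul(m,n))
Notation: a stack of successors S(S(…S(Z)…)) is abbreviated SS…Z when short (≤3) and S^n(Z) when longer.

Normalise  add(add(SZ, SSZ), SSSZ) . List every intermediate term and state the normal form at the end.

Answer: normal form = S^6(Z)  (in 6 steps)

Derivation:
  start: add(add(SZ, SSZ), SSSZ)
  step 1: add(S(add(Z, SSZ)), SSSZ)
  step 2: S(add(add(Z, SSZ), SSSZ))
  step 3: S(add(SSZ, SSSZ))
  step 4: S(S(add(SZ, SSSZ)))
  step 5: S(S(S(add(Z, SSSZ))))
  step 6: S^6(Z)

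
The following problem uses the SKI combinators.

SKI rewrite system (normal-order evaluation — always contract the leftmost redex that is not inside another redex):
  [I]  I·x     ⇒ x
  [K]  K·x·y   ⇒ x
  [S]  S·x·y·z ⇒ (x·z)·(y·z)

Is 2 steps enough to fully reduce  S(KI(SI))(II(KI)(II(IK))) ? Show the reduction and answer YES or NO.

  start: S(KI(SI))(II(KI)(II(IK)))
  step 1: SI(II(KI)(II(IK)))
  step 2: SI(I(KI)(II(IK)))

Answer: NO — after 2 steps the term is SI(I(KI)(II(IK))), not yet normal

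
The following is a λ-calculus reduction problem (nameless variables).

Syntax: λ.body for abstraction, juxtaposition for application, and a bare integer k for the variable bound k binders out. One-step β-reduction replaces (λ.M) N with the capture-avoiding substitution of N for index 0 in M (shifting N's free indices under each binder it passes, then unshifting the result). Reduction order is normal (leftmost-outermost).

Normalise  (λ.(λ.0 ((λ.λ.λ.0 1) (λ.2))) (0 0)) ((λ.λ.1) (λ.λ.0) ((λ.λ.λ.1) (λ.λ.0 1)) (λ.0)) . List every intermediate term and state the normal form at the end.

Answer: normal form = λ.λ.0 1  (in 11 steps)

Derivation:
  start: (λ.(λ.0 ((λ.λ.λ.0 1) (λ.2))) (0 0)) ((λ.λ.1) (λ.λ.0) ((λ.λ.λ.1) (λ.λ.0 1)) (λ.0))
  [1] (λ.0 ((λ.λ.λ.0 1) (λ.(λ.λ.1) (λ.λ.0) ((λ.λ.λ.1) (λ.λ.0 1)) (λ.0)))) ((λ.λ.1) (λ.λ.0) ((λ.λ.λ.1) (λ.λ.0 1)) (λ.0) ((λ.λ.1) (λ.λ.0) ((λ.λ.λ.1) (λ.λ.0 1)) (λ.0)))
  [2] (λ.λ.1) (λ.λ.0) ((λ.λ.λ.1) (λ.λ.0 1)) (λ.0) ((λ.λ.1) (λ.λ.0) ((λ.λ.λ.1) (λ.λ.0 1)) (λ.0)) ((λ.λ.λ.0 1) (λ.(λ.λ.1) (λ.λ.0) ((λ.λ.λ.1) (λ.λ.0 1)) (λ.0)))
  [3] (λ.λ.λ.0) ((λ.λ.λ.1) (λ.λ.0 1)) (λ.0) ((λ.λ.1) (λ.λ.0) ((λ.λ.λ.1) (λ.λ.0 1)) (λ.0)) ((λ.λ.λ.0 1) (λ.(λ.λ.1) (λ.λ.0) ((λ.λ.λ.1) (λ.λ.0 1)) (λ.0)))
  [4] (λ.λ.0) (λ.0) ((λ.λ.1) (λ.λ.0) ((λ.λ.λ.1) (λ.λ.0 1)) (λ.0)) ((λ.λ.λ.0 1) (λ.(λ.λ.1) (λ.λ.0) ((λ.λ.λ.1) (λ.λ.0 1)) (λ.0)))
  [5] (λ.0) ((λ.λ.1) (λ.λ.0) ((λ.λ.λ.1) (λ.λ.0 1)) (λ.0)) ((λ.λ.λ.0 1) (λ.(λ.λ.1) (λ.λ.0) ((λ.λ.λ.1) (λ.λ.0 1)) (λ.0)))
  [6] (λ.λ.1) (λ.λ.0) ((λ.λ.λ.1) (λ.λ.0 1)) (λ.0) ((λ.λ.λ.0 1) (λ.(λ.λ.1) (λ.λ.0) ((λ.λ.λ.1) (λ.λ.0 1)) (λ.0)))
  [7] (λ.λ.λ.0) ((λ.λ.λ.1) (λ.λ.0 1)) (λ.0) ((λ.λ.λ.0 1) (λ.(λ.λ.1) (λ.λ.0) ((λ.λ.λ.1) (λ.λ.0 1)) (λ.0)))
  [8] (λ.λ.0) (λ.0) ((λ.λ.λ.0 1) (λ.(λ.λ.1) (λ.λ.0) ((λ.λ.λ.1) (λ.λ.0 1)) (λ.0)))
  [9] (λ.0) ((λ.λ.λ.0 1) (λ.(λ.λ.1) (λ.λ.0) ((λ.λ.λ.1) (λ.λ.0 1)) (λ.0)))
  [10] (λ.λ.λ.0 1) (λ.(λ.λ.1) (λ.λ.0) ((λ.λ.λ.1) (λ.λ.0 1)) (λ.0))
  [11] λ.λ.0 1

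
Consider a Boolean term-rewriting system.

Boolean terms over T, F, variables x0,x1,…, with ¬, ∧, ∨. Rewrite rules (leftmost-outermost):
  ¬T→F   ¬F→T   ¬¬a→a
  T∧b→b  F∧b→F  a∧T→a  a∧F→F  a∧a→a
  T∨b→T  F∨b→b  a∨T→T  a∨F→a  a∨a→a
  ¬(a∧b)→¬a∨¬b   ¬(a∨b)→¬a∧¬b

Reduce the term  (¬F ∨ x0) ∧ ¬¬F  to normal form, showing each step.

Answer: normal form = F  (in 4 steps)

Derivation:
  start: (¬F ∨ x0) ∧ ¬¬F
  [1] (T ∨ x0) ∧ ¬¬F
  [2] T ∧ ¬¬F
  [3] ¬¬F
  [4] F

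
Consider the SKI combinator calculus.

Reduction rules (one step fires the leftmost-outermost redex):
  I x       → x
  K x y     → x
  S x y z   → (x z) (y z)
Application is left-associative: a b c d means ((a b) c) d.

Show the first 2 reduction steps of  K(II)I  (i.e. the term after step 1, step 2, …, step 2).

  start: K(II)I
  →1  II
  →2  I

Answer: after 2 steps: I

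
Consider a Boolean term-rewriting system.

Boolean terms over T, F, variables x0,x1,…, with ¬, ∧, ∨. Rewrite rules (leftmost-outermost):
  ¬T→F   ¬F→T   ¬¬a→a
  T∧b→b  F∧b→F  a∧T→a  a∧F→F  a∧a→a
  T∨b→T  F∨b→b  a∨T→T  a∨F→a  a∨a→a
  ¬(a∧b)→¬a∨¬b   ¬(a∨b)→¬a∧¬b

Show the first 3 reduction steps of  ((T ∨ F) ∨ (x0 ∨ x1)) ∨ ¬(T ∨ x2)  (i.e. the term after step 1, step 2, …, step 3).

  start: ((T ∨ F) ∨ (x0 ∨ x1)) ∨ ¬(T ∨ x2)
  step 1: (T ∨ (x0 ∨ x1)) ∨ ¬(T ∨ x2)
  step 2: T ∨ ¬(T ∨ x2)
  step 3: T

Answer: after 3 steps: T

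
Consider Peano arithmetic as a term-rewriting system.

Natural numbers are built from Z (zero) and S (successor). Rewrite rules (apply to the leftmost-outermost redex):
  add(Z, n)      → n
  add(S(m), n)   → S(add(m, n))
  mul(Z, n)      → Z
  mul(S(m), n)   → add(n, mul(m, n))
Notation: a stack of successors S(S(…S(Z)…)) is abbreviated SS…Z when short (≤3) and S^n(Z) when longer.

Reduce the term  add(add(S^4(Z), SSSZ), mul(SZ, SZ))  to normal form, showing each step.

Answer: normal form = S^8(Z)  (in 17 steps)

Derivation:
  start: add(add(S^4(Z), SSSZ), mul(SZ, SZ))
  →1  add(S(add(SSSZ, SSSZ)), mul(SZ, SZ))
  →2  S(add(add(SSSZ, SSSZ), mul(SZ, SZ)))
  →3  S(add(S(add(SSZ, SSSZ)), mul(SZ, SZ)))
  →4  S(S(add(add(SSZ, SSSZ), mul(SZ, SZ))))
  →5  S(S(add(S(add(SZ, SSSZ)), mul(SZ, SZ))))
  →6  S(S(S(add(add(SZ, SSSZ), mul(SZ, SZ)))))
  →7  S(S(S(add(S(add(Z, SSSZ)), mul(SZ, SZ)))))
  →8  S(S(S(S(add(add(Z, SSSZ), mul(SZ, SZ))))))
  →9  S(S(S(S(add(SSSZ, mul(SZ, SZ))))))
  →10  S(S(S(S(S(add(SSZ, mul(SZ, SZ)))))))
  →11  S(S(S(S(S(S(add(SZ, mul(SZ, SZ))))))))
  →12  S(S(S(S(S(S(S(add(Z, mul(SZ, SZ)))))))))
  →13  S(S(S(S(S(S(S(mul(SZ, SZ))))))))
  →14  S(S(S(S(S(S(S(add(SZ, mul(Z, SZ)))))))))
  →15  S(S(S(S(S(S(S(S(add(Z, mul(Z, SZ))))))))))
  →16  S(S(S(S(S(S(S(S(mul(Z, SZ)))))))))
  →17  S^8(Z)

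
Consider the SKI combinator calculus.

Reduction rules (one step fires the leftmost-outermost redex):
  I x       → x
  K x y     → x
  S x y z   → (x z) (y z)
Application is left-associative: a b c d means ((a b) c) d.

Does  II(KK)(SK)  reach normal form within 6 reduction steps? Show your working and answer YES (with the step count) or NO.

  start: II(KK)(SK)
  step 1: I(KK)(SK)
  step 2: KK(SK)
  step 3: K

Answer: YES — reaches normal form K in 3 ≤ 6 steps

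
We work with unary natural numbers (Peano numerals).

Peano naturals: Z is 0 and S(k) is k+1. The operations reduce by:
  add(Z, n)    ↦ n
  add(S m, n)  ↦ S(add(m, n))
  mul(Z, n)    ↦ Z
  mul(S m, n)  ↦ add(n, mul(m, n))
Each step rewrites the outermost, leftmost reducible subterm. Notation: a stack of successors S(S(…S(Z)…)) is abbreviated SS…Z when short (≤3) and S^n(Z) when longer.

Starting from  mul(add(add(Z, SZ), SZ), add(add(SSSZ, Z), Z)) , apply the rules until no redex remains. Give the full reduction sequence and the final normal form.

  start: mul(add(add(Z, SZ), SZ), add(add(SSSZ, Z), Z))
  →1  mul(add(SZ, SZ), add(add(SSSZ, Z), Z))
  →2  mul(S(add(Z, SZ)), add(add(SSSZ, Z), Z))
  →3  add(add(add(SSSZ, Z), Z), mul(add(Z, SZ), add(add(SSSZ, Z), Z)))
  →4  add(add(S(add(SSZ, Z)), Z), mul(add(Z, SZ), add(add(SSSZ, Z), Z)))
  →5  add(S(add(add(SSZ, Z), Z)), mul(add(Z, SZ), add(add(SSSZ, Z), Z)))
  →6  S(add(add(add(SSZ, Z), Z), mul(add(Z, SZ), add(add(SSSZ, Z), Z))))
  →7  S(add(add(S(add(SZ, Z)), Z), mul(add(Z, SZ), add(add(SSSZ, Z), Z))))
  →8  S(add(S(add(add(SZ, Z), Z)), mul(add(Z, SZ), add(add(SSSZ, Z), Z))))
  →9  S(S(add(add(add(SZ, Z), Z), mul(add(Z, SZ), add(add(SSSZ, Z), Z)))))
  →10  S(S(add(add(S(add(Z, Z)), Z), mul(add(Z, SZ), add(add(SSSZ, Z), Z)))))
  →11  S(S(add(S(add(add(Z, Z), Z)), mul(add(Z, SZ), add(add(SSSZ, Z), Z)))))
  →12  S(S(S(add(add(add(Z, Z), Z), mul(add(Z, SZ), add(add(SSSZ, Z), Z))))))
  →13  S(S(S(add(add(Z, Z), mul(add(Z, SZ), add(add(SSSZ, Z), Z))))))
  →14  S(S(S(add(Z, mul(add(Z, SZ), add(add(SSSZ, Z), Z))))))
  →15  S(S(S(mul(add(Z, SZ), add(add(SSSZ, Z), Z)))))
  →16  S(S(S(mul(SZ, add(add(SSSZ, Z), Z)))))
  →17  S(S(S(add(add(add(SSSZ, Z), Z), mul(Z, add(add(SSSZ, Z), Z))))))
  →18  S(S(S(add(add(S(add(SSZ, Z)), Z), mul(Z, add(add(SSSZ, Z), Z))))))
  →19  S(S(S(add(S(add(add(SSZ, Z), Z)), mul(Z, add(add(SSSZ, Z), Z))))))
  →20  S(S(S(S(add(add(add(SSZ, Z), Z), mul(Z, add(add(SSSZ, Z), Z)))))))
  →21  S(S(S(S(add(add(S(add(SZ, Z)), Z), mul(Z, add(add(SSSZ, Z), Z)))))))
  →22  S(S(S(S(add(S(add(add(SZ, Z), Z)), mul(Z, add(add(SSSZ, Z), Z)))))))
  →23  S(S(S(S(S(add(add(add(SZ, Z), Z), mul(Z, add(add(SSSZ, Z), Z))))))))
  →24  S(S(S(S(S(add(add(S(add(Z, Z)), Z), mul(Z, add(add(SSSZ, Z), Z))))))))
  →25  S(S(S(S(S(add(S(add(add(Z, Z), Z)), mul(Z, add(add(SSSZ, Z), Z))))))))
  →26  S(S(S(S(S(S(add(add(add(Z, Z), Z), mul(Z, add(add(SSSZ, Z), Z)))))))))
  →27  S(S(S(S(S(S(add(add(Z, Z), mul(Z, add(add(SSSZ, Z), Z)))))))))
  →28  S(S(S(S(S(S(add(Z, mul(Z, add(add(SSSZ, Z), Z)))))))))
  →29  S(S(S(S(S(S(mul(Z, add(add(SSSZ, Z), Z))))))))
  →30  S^6(Z)

Answer: normal form = S^6(Z)  (in 30 steps)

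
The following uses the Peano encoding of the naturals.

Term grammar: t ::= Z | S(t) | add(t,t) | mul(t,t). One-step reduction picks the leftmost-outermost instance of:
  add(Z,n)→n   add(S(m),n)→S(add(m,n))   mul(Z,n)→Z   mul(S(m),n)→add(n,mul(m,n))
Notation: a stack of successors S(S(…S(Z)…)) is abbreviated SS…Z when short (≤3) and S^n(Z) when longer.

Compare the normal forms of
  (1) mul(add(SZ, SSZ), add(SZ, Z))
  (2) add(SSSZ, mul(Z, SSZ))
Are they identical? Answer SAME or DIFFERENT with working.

Answer: SAME — A ⇓ SSSZ, B ⇓ SSSZ

Derivation:
Term A:
  start: mul(add(SZ, SSZ), add(SZ, Z))
  →1  mul(S(add(Z, SSZ)), add(SZ, Z))
  →2  add(add(SZ, Z), mul(add(Z, SSZ), add(SZ, Z)))
  →3  add(S(add(Z, Z)), mul(add(Z, SSZ), add(SZ, Z)))
  →4  S(add(add(Z, Z), mul(add(Z, SSZ), add(SZ, Z))))
  →5  S(add(Z, mul(add(Z, SSZ), add(SZ, Z))))
  →6  S(mul(add(Z, SSZ), add(SZ, Z)))
  →7  S(mul(SSZ, add(SZ, Z)))
  →8  S(add(add(SZ, Z), mul(SZ, add(SZ, Z))))
  →9  S(add(S(add(Z, Z)), mul(SZ, add(SZ, Z))))
  →10  S(S(add(add(Z, Z), mul(SZ, add(SZ, Z)))))
  →11  S(S(add(Z, mul(SZ, add(SZ, Z)))))
  →12  S(S(mul(SZ, add(SZ, Z))))
  →13  S(S(add(add(SZ, Z), mul(Z, add(SZ, Z)))))
  →14  S(S(add(S(add(Z, Z)), mul(Z, add(SZ, Z)))))
  →15  S(S(S(add(add(Z, Z), mul(Z, add(SZ, Z))))))
  →16  S(S(S(add(Z, mul(Z, add(SZ, Z))))))
  →17  S(S(S(mul(Z, add(SZ, Z)))))
  →18  SSSZ

Term B:
  start: add(SSSZ, mul(Z, SSZ))
  →1  S(add(SSZ, mul(Z, SSZ)))
  →2  S(S(add(SZ, mul(Z, SSZ))))
  →3  S(S(S(add(Z, mul(Z, SSZ)))))
  →4  S(S(S(mul(Z, SSZ))))
  →5  SSSZ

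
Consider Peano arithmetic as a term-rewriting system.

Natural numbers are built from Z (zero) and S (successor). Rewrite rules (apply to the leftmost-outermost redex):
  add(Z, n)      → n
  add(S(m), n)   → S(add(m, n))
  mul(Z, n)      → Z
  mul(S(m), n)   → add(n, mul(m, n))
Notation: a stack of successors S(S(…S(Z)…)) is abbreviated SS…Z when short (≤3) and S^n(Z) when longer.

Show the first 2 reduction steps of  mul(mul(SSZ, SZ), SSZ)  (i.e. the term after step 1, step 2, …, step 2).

Answer: after 2 steps: mul(S(add(Z, mul(SZ, SZ))), SSZ)

Reduction:
  start: mul(mul(SSZ, SZ), SSZ)
  step 1: mul(add(SZ, mul(SZ, SZ)), SSZ)
  step 2: mul(S(add(Z, mul(SZ, SZ))), SSZ)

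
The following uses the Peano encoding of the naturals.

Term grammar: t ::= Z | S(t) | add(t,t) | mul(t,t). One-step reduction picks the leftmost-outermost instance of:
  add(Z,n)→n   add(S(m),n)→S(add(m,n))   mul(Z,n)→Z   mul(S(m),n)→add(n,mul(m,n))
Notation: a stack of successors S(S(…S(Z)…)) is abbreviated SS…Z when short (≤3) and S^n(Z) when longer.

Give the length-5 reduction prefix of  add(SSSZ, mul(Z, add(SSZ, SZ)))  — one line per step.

  start: add(SSSZ, mul(Z, add(SSZ, SZ)))
  [1] S(add(SSZ, mul(Z, add(SSZ, SZ))))
  [2] S(S(add(SZ, mul(Z, add(SSZ, SZ)))))
  [3] S(S(S(add(Z, mul(Z, add(SSZ, SZ))))))
  [4] S(S(S(mul(Z, add(SSZ, SZ)))))
  [5] SSSZ

Answer: after 5 steps: SSSZ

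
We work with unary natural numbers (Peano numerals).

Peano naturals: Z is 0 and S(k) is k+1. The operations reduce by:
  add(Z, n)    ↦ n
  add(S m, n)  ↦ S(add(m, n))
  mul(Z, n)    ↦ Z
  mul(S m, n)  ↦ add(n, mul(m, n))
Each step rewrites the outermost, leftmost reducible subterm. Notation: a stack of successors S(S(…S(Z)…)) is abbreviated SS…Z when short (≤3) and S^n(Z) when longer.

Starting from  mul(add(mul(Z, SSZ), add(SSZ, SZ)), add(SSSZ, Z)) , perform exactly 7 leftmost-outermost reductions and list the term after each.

  start: mul(add(mul(Z, SSZ), add(SSZ, SZ)), add(SSSZ, Z))
  →1  mul(add(Z, add(SSZ, SZ)), add(SSSZ, Z))
  →2  mul(add(SSZ, SZ), add(SSSZ, Z))
  →3  mul(S(add(SZ, SZ)), add(SSSZ, Z))
  →4  add(add(SSSZ, Z), mul(add(SZ, SZ), add(SSSZ, Z)))
  →5  add(S(add(SSZ, Z)), mul(add(SZ, SZ), add(SSSZ, Z)))
  →6  S(add(add(SSZ, Z), mul(add(SZ, SZ), add(SSSZ, Z))))
  →7  S(add(S(add(SZ, Z)), mul(add(SZ, SZ), add(SSSZ, Z))))

Answer: after 7 steps: S(add(S(add(SZ, Z)), mul(add(SZ, SZ), add(SSSZ, Z))))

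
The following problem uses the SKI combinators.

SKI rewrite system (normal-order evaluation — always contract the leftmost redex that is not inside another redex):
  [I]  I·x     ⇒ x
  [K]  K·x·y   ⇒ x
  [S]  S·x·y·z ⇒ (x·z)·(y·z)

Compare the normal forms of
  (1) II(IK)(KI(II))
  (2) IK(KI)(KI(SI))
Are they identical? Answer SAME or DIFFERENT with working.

Term A:
  start: II(IK)(KI(II))
  →1  I(IK)(KI(II))
  →2  IK(KI(II))
  →3  K(KI(II))
  →4  KI

Term B:
  start: IK(KI)(KI(SI))
  →1  K(KI)(KI(SI))
  →2  KI

Answer: SAME — A ⇓ KI, B ⇓ KI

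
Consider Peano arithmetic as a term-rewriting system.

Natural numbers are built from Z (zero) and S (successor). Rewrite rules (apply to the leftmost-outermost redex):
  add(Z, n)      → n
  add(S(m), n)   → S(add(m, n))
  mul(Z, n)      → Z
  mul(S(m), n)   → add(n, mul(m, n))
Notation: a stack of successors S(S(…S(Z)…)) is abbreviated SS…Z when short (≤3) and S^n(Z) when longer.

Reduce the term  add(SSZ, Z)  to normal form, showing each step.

Answer: normal form = SSZ  (in 3 steps)

Reduction:
  start: add(SSZ, Z)
  →1  S(add(SZ, Z))
  →2  S(S(add(Z, Z)))
  →3  SSZ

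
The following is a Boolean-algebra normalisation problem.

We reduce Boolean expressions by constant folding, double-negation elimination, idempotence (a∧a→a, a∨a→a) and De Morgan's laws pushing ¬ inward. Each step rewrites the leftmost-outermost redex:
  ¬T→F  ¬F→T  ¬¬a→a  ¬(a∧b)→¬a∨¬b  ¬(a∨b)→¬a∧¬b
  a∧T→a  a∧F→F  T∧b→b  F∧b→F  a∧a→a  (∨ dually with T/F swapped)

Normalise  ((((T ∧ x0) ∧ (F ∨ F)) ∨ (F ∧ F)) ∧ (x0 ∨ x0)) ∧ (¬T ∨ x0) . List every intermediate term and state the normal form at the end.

  start: ((((T ∧ x0) ∧ (F ∨ F)) ∨ (F ∧ F)) ∧ (x0 ∨ x0)) ∧ (¬T ∨ x0)
  [1] (((x0 ∧ (F ∨ F)) ∨ (F ∧ F)) ∧ (x0 ∨ x0)) ∧ (¬T ∨ x0)
  [2] (((x0 ∧ F) ∨ (F ∧ F)) ∧ (x0 ∨ x0)) ∧ (¬T ∨ x0)
  [3] ((F ∨ (F ∧ F)) ∧ (x0 ∨ x0)) ∧ (¬T ∨ x0)
  [4] ((F ∧ F) ∧ (x0 ∨ x0)) ∧ (¬T ∨ x0)
  [5] (F ∧ (x0 ∨ x0)) ∧ (¬T ∨ x0)
  [6] F ∧ (¬T ∨ x0)
  [7] F

Answer: normal form = F  (in 7 steps)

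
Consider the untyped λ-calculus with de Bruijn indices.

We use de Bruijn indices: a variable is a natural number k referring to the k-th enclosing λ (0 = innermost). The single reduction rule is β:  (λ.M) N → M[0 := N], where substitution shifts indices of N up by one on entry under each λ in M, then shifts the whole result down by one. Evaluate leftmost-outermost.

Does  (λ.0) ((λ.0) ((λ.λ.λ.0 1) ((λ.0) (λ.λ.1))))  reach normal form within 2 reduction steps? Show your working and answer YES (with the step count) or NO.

  start: (λ.0) ((λ.0) ((λ.λ.λ.0 1) ((λ.0) (λ.λ.1))))
  step 1: (λ.0) ((λ.λ.λ.0 1) ((λ.0) (λ.λ.1)))
  step 2: (λ.λ.λ.0 1) ((λ.0) (λ.λ.1))

Answer: NO — after 2 steps the term is (λ.λ.λ.0 1) ((λ.0) (λ.λ.1)), not yet normal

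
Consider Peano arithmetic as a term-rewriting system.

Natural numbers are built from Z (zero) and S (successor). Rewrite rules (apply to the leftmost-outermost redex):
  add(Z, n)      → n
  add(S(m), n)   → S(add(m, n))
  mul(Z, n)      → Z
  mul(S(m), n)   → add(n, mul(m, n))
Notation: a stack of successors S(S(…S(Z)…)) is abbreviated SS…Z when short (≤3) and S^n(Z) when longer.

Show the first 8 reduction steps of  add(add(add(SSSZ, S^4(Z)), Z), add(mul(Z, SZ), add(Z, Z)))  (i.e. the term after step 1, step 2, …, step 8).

Answer: after 8 steps: S(S(add(S(add(add(Z, S^4(Z)), Z)), add(mul(Z, SZ), add(Z, Z)))))

Working:
  start: add(add(add(SSSZ, S^4(Z)), Z), add(mul(Z, SZ), add(Z, Z)))
  step 1: add(add(S(add(SSZ, S^4(Z))), Z), add(mul(Z, SZ), add(Z, Z)))
  step 2: add(S(add(add(SSZ, S^4(Z)), Z)), add(mul(Z, SZ), add(Z, Z)))
  step 3: S(add(add(add(SSZ, S^4(Z)), Z), add(mul(Z, SZ), add(Z, Z))))
  step 4: S(add(add(S(add(SZ, S^4(Z))), Z), add(mul(Z, SZ), add(Z, Z))))
  step 5: S(add(S(add(add(SZ, S^4(Z)), Z)), add(mul(Z, SZ), add(Z, Z))))
  step 6: S(S(add(add(add(SZ, S^4(Z)), Z), add(mul(Z, SZ), add(Z, Z)))))
  step 7: S(S(add(add(S(add(Z, S^4(Z))), Z), add(mul(Z, SZ), add(Z, Z)))))
  step 8: S(S(add(S(add(add(Z, S^4(Z)), Z)), add(mul(Z, SZ), add(Z, Z)))))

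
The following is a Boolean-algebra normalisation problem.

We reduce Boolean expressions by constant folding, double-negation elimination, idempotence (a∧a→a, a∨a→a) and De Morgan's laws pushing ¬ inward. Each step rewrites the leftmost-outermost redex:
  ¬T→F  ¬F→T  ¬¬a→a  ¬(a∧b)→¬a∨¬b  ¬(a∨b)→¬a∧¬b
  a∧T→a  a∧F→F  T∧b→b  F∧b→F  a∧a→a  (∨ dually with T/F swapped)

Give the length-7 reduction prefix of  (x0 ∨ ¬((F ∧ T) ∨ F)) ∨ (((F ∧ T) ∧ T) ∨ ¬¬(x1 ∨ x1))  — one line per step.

Answer: after 7 steps: T ∨ (((F ∧ T) ∧ T) ∨ ¬¬(x1 ∨ x1))

Reduction:
  start: (x0 ∨ ¬((F ∧ T) ∨ F)) ∨ (((F ∧ T) ∧ T) ∨ ¬¬(x1 ∨ x1))
  step 1: (x0 ∨ (¬(F ∧ T) ∧ ¬F)) ∨ (((F ∧ T) ∧ T) ∨ ¬¬(x1 ∨ x1))
  step 2: (x0 ∨ ((¬F ∨ ¬T) ∧ ¬F)) ∨ (((F ∧ T) ∧ T) ∨ ¬¬(x1 ∨ x1))
  step 3: (x0 ∨ ((T ∨ ¬T) ∧ ¬F)) ∨ (((F ∧ T) ∧ T) ∨ ¬¬(x1 ∨ x1))
  step 4: (x0 ∨ (T ∧ ¬F)) ∨ (((F ∧ T) ∧ T) ∨ ¬¬(x1 ∨ x1))
  step 5: (x0 ∨ ¬F) ∨ (((F ∧ T) ∧ T) ∨ ¬¬(x1 ∨ x1))
  step 6: (x0 ∨ T) ∨ (((F ∧ T) ∧ T) ∨ ¬¬(x1 ∨ x1))
  step 7: T ∨ (((F ∧ T) ∧ T) ∨ ¬¬(x1 ∨ x1))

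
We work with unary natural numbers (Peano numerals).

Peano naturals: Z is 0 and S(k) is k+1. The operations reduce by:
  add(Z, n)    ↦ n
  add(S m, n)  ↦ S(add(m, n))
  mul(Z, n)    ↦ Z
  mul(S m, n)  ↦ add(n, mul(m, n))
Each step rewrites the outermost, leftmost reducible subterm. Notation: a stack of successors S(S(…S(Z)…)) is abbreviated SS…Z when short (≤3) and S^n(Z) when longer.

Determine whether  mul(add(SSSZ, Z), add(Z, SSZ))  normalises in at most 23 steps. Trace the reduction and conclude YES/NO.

  start: mul(add(SSSZ, Z), add(Z, SSZ))
  [1] mul(S(add(SSZ, Z)), add(Z, SSZ))
  [2] add(add(Z, SSZ), mul(add(SSZ, Z), add(Z, SSZ)))
  [3] add(SSZ, mul(add(SSZ, Z), add(Z, SSZ)))
  [4] S(add(SZ, mul(add(SSZ, Z), add(Z, SSZ))))
  [5] S(S(add(Z, mul(add(SSZ, Z), add(Z, SSZ)))))
  [6] S(S(mul(add(SSZ, Z), add(Z, SSZ))))
  [7] S(S(mul(S(add(SZ, Z)), add(Z, SSZ))))
  [8] S(S(add(add(Z, SSZ), mul(add(SZ, Z), add(Z, SSZ)))))
  [9] S(S(add(SSZ, mul(add(SZ, Z), add(Z, SSZ)))))
  [10] S(S(S(add(SZ, mul(add(SZ, Z), add(Z, SSZ))))))
  [11] S(S(S(S(add(Z, mul(add(SZ, Z), add(Z, SSZ)))))))
  [12] S(S(S(S(mul(add(SZ, Z), add(Z, SSZ))))))
  [13] S(S(S(S(mul(S(add(Z, Z)), add(Z, SSZ))))))
  [14] S(S(S(S(add(add(Z, SSZ), mul(add(Z, Z), add(Z, SSZ)))))))
  [15] S(S(S(S(add(SSZ, mul(add(Z, Z), add(Z, SSZ)))))))
  [16] S(S(S(S(S(add(SZ, mul(add(Z, Z), add(Z, SSZ))))))))
  [17] S(S(S(S(S(S(add(Z, mul(add(Z, Z), add(Z, SSZ)))))))))
  [18] S(S(S(S(S(S(mul(add(Z, Z), add(Z, SSZ))))))))
  [19] S(S(S(S(S(S(mul(Z, add(Z, SSZ))))))))
  [20] S^6(Z)

Answer: YES — reaches normal form S^6(Z) in 20 ≤ 23 steps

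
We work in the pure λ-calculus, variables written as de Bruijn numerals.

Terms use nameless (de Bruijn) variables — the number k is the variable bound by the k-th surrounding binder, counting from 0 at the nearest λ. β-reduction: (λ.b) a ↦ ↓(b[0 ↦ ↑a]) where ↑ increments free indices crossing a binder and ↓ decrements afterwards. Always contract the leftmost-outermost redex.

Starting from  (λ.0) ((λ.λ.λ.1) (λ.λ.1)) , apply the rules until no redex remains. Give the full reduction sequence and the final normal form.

  start: (λ.0) ((λ.λ.λ.1) (λ.λ.1))
  step 1: (λ.λ.λ.1) (λ.λ.1)
  step 2: λ.λ.1

Answer: normal form = λ.λ.1  (in 2 steps)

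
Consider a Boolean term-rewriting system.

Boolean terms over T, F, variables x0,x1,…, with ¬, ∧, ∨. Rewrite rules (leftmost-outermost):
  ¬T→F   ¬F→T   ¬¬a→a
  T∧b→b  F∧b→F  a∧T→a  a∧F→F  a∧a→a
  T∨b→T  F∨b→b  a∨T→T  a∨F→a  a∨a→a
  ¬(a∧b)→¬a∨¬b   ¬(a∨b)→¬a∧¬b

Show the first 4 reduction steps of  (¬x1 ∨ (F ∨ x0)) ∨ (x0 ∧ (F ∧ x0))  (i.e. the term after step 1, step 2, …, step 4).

Answer: after 4 steps: ¬x1 ∨ x0

Derivation:
  start: (¬x1 ∨ (F ∨ x0)) ∨ (x0 ∧ (F ∧ x0))
  step 1: (¬x1 ∨ x0) ∨ (x0 ∧ (F ∧ x0))
  step 2: (¬x1 ∨ x0) ∨ (x0 ∧ F)
  step 3: (¬x1 ∨ x0) ∨ F
  step 4: ¬x1 ∨ x0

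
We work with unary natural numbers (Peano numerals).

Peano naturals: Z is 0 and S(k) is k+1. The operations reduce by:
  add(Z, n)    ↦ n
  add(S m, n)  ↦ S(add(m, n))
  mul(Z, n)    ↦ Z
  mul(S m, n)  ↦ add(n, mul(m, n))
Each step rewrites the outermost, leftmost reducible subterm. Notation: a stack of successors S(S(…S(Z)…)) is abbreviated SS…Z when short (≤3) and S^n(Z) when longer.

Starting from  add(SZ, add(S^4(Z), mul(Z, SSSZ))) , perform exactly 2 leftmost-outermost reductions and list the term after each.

Answer: after 2 steps: S(add(S^4(Z), mul(Z, SSSZ)))

Working:
  start: add(SZ, add(S^4(Z), mul(Z, SSSZ)))
  →1  S(add(Z, add(S^4(Z), mul(Z, SSSZ))))
  →2  S(add(S^4(Z), mul(Z, SSSZ)))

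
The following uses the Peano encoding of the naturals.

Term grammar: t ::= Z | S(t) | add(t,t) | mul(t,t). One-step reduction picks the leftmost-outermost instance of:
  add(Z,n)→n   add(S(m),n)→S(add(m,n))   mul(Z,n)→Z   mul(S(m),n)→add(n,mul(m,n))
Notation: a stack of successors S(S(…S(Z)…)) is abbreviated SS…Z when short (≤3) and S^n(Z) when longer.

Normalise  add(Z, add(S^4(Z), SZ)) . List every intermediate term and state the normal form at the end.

Answer: normal form = S^5(Z)  (in 6 steps)

Derivation:
  start: add(Z, add(S^4(Z), SZ))
  step 1: add(S^4(Z), SZ)
  step 2: S(add(SSSZ, SZ))
  step 3: S(S(add(SSZ, SZ)))
  step 4: S(S(S(add(SZ, SZ))))
  step 5: S(S(S(S(add(Z, SZ)))))
  step 6: S^5(Z)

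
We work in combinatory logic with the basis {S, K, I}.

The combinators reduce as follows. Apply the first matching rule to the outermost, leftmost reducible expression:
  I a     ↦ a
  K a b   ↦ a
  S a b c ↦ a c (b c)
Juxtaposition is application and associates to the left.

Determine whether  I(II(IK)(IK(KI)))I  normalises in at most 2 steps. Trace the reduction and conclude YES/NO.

  start: I(II(IK)(IK(KI)))I
  →1  II(IK)(IK(KI))I
  →2  I(IK)(IK(KI))I

Answer: NO — after 2 steps the term is I(IK)(IK(KI))I, not yet normal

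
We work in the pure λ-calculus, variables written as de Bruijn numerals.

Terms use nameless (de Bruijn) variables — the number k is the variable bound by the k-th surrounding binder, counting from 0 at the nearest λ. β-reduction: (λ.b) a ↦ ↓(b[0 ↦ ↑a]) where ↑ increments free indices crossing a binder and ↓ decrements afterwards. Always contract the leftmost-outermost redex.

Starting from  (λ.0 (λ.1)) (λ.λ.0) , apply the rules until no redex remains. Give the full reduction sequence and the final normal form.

Answer: normal form = λ.0  (in 2 steps)

Derivation:
  start: (λ.0 (λ.1)) (λ.λ.0)
  step 1: (λ.λ.0) (λ.λ.λ.0)
  step 2: λ.0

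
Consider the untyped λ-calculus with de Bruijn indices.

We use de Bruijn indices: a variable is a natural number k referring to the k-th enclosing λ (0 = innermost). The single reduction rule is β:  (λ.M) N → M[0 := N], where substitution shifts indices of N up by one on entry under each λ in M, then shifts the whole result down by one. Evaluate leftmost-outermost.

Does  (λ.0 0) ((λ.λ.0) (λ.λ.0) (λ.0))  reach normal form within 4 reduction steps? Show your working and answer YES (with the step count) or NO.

  start: (λ.0 0) ((λ.λ.0) (λ.λ.0) (λ.0))
  step 1: (λ.λ.0) (λ.λ.0) (λ.0) ((λ.λ.0) (λ.λ.0) (λ.0))
  step 2: (λ.0) (λ.0) ((λ.λ.0) (λ.λ.0) (λ.0))
  step 3: (λ.0) ((λ.λ.0) (λ.λ.0) (λ.0))
  step 4: (λ.λ.0) (λ.λ.0) (λ.0)

Answer: NO — after 4 steps the term is (λ.λ.0) (λ.λ.0) (λ.0), not yet normal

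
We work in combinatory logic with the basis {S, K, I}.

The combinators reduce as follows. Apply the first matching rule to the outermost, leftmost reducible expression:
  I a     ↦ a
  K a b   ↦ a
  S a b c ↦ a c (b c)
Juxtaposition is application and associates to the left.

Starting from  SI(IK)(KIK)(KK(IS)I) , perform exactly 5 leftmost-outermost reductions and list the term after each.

  start: SI(IK)(KIK)(KK(IS)I)
  step 1: I(KIK)(IK(KIK))(KK(IS)I)
  step 2: KIK(IK(KIK))(KK(IS)I)
  step 3: I(IK(KIK))(KK(IS)I)
  step 4: IK(KIK)(KK(IS)I)
  step 5: K(KIK)(KK(IS)I)

Answer: after 5 steps: K(KIK)(KK(IS)I)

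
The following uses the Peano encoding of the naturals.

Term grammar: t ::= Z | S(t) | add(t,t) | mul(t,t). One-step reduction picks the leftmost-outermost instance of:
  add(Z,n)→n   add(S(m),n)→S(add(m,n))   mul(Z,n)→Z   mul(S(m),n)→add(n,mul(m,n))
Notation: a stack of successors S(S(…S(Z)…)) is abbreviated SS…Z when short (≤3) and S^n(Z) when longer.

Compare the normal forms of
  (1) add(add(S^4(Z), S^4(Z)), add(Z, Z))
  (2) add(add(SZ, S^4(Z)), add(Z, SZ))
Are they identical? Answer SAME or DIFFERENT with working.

Term A:
  start: add(add(S^4(Z), S^4(Z)), add(Z, Z))
  step 1: add(S(add(SSSZ, S^4(Z))), add(Z, Z))
  step 2: S(add(add(SSSZ, S^4(Z)), add(Z, Z)))
  step 3: S(add(S(add(SSZ, S^4(Z))), add(Z, Z)))
  step 4: S(S(add(add(SSZ, S^4(Z)), add(Z, Z))))
  step 5: S(S(add(S(add(SZ, S^4(Z))), add(Z, Z))))
  step 6: S(S(S(add(add(SZ, S^4(Z)), add(Z, Z)))))
  step 7: S(S(S(add(S(add(Z, S^4(Z))), add(Z, Z)))))
  step 8: S(S(S(S(add(add(Z, S^4(Z)), add(Z, Z))))))
  step 9: S(S(S(S(add(S^4(Z), add(Z, Z))))))
  step 10: S(S(S(S(S(add(SSSZ, add(Z, Z)))))))
  step 11: S(S(S(S(S(S(add(SSZ, add(Z, Z))))))))
  step 12: S(S(S(S(S(S(S(add(SZ, add(Z, Z)))))))))
  step 13: S(S(S(S(S(S(S(S(add(Z, add(Z, Z))))))))))
  step 14: S(S(S(S(S(S(S(S(add(Z, Z)))))))))
  step 15: S^8(Z)

Term B:
  start: add(add(SZ, S^4(Z)), add(Z, SZ))
  step 1: add(S(add(Z, S^4(Z))), add(Z, SZ))
  step 2: S(add(add(Z, S^4(Z)), add(Z, SZ)))
  step 3: S(add(S^4(Z), add(Z, SZ)))
  step 4: S(S(add(SSSZ, add(Z, SZ))))
  step 5: S(S(S(add(SSZ, add(Z, SZ)))))
  step 6: S(S(S(S(add(SZ, add(Z, SZ))))))
  step 7: S(S(S(S(S(add(Z, add(Z, SZ)))))))
  step 8: S(S(S(S(S(add(Z, SZ))))))
  step 9: S^6(Z)

Answer: DIFFERENT — A ⇓ S^8(Z), B ⇓ S^6(Z)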